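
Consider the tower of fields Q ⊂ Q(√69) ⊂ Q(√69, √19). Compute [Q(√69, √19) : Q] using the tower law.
[Q(√69, √19) : Q] = 4

[Q(√69):Q] = 2 (min poly x^2 - 69, irreducible since 69 is squarefree > 1). For the top step, suppose √19 ∈ Q(√69), say √19 = c + d√69 with c, d ∈ Q. Squaring: 19 = c^2 + 69d^2 + 2cd√69. Since √69 ∉ Q this forces 2cd = 0. If d = 0 then √19 = c ∈ Q, contradicting 19 squarefree > 1. If c = 0 then 19 = 69d^2, so 69·19 = (69d)^2 is a perfect square in Q — but 69·19 = 1311 is not a perfect square (since 69 and 19 are distinct squarefree integers). Contradiction. Hence √19 ∉ Q(√69), so x^2 - 19 stays irreducible over Q(√69) and [Q(√69, √19) : Q(√69)] = 2. By the tower law, [Q(√69, √19) : Q] = 2 · 2 = 4.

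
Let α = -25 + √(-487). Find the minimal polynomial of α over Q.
m_α(x) = x^2 + 50x + 1112

From α + 25 = √(-487), squaring gives (α + 25)^2 = -487, i.e. α^2 + 50α + 625 = -487, so α^2 + 50α + 1112 = 0. The discriminant of x^2 + 50x + 1112 is (50)^2 - 4·(1112) = 2500 - 4448 = -1948, and 4·(-487) is not a perfect square in Q since -487 is squarefree and ≠ 1. Hence x^2 + 50x + 1112 is irreducible over Q and is the minimal polynomial of α.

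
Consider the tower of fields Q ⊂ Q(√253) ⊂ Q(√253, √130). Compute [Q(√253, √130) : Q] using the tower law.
[Q(√253, √130) : Q] = 4

[Q(√253):Q] = 2 (min poly x^2 - 253, irreducible since 253 is squarefree > 1). For the top step, suppose √130 ∈ Q(√253), say √130 = c + d√253 with c, d ∈ Q. Squaring: 130 = c^2 + 253d^2 + 2cd√253. Since √253 ∉ Q this forces 2cd = 0. If d = 0 then √130 = c ∈ Q, contradicting 130 squarefree > 1. If c = 0 then 130 = 253d^2, so 253·130 = (253d)^2 is a perfect square in Q — but 253·130 = 32890 is not a perfect square (since 253 and 130 are distinct squarefree integers). Contradiction. Hence √130 ∉ Q(√253), so x^2 - 130 stays irreducible over Q(√253) and [Q(√253, √130) : Q(√253)] = 2. By the tower law, [Q(√253, √130) : Q] = 2 · 2 = 4.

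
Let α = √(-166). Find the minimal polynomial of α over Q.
m_α(x) = x^2 + 166

α satisfies α^2 + 166 = 0, so x^2 + 166 annihilates α. Since d = -166 is squarefree and ≠ 1, it is not a perfect square in Q, so x^2 + 166 has no rational root and is therefore irreducible over Q (a degree-2 polynomial over a field is irreducible iff it has no root). Hence m_α(x) = x^2 + 166.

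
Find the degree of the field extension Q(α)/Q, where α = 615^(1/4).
[Q(α):Q] = 4

α is a root of x^4 - 615. By Eisenstein's criterion at the prime p = 3 (which divides the constant term 615 but p^2 = 9 does not, since 615 is squarefree), x^4 - 615 is irreducible over Q. Hence [Q(α):Q] = 4.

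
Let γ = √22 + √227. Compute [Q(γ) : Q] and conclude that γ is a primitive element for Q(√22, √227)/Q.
[Q(γ) : Q] = 4 (equivalently, Q(γ) = Q(√22, √227))

Obviously Q(γ) ⊆ Q(√22, √227), and [Q(√22, √227):Q] = 4 (since 22, 227 are distinct squarefree integers > 1 with 4994 not a perfect square). To show equality we compute the minimal polynomial of γ. From γ = √22 + √227: γ^2 = 22 + 2√(4994) + 227 = 249 + 2√(4994), so γ^2 - 249 = 2√(4994); squaring, (γ^2 - 249)^2 = 4·4994, i.e. γ^4 - 498γ^2 + 62001 - 19976 = 0, i.e. γ^4 - 498γ^2 + 42025 = 0. So γ is a root of x^4 - 498x^2 + 42025. This polynomial is irreducible over Q: it has no rational root (each ±√22 ± √227 is irrational), and any factorization into two quadratics over Q would force √(4994) ∈ Q (pairing opposite roots) or √22, √227 ∈ Q (other pairings), all impossible. Hence [Q(γ):Q] = 4 = [Q(√22, √227):Q], so Q(γ) = Q(√22, √227).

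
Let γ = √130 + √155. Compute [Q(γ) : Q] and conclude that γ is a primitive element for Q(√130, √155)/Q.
[Q(γ) : Q] = 4 (equivalently, Q(γ) = Q(√130, √155))

Obviously Q(γ) ⊆ Q(√130, √155), and [Q(√130, √155):Q] = 4 (since 130, 155 are distinct squarefree integers > 1 with 20150 not a perfect square). To show equality we compute the minimal polynomial of γ. From γ = √130 + √155: γ^2 = 130 + 2√(20150) + 155 = 285 + 2√(20150), so γ^2 - 285 = 2√(20150); squaring, (γ^2 - 285)^2 = 4·20150, i.e. γ^4 - 570γ^2 + 81225 - 80600 = 0, i.e. γ^4 - 570γ^2 + 625 = 0. So γ is a root of x^4 - 570x^2 + 625. This polynomial is irreducible over Q: it has no rational root (each ±√130 ± √155 is irrational), and any factorization into two quadratics over Q would force √(20150) ∈ Q (pairing opposite roots) or √130, √155 ∈ Q (other pairings), all impossible. Hence [Q(γ):Q] = 4 = [Q(√130, √155):Q], so Q(γ) = Q(√130, √155).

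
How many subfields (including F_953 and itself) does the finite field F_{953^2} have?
F_{953^2} has 2 subfields

The subfields of F_{p^n} are exactly the fields F_{p^d} for d | n (each is the fixed field of the unique index-d subgroup of Gal(F_{p^n}/F_p) ≅ Z/nZ). The divisors of n = 2 are {1, 2}, giving 2 subfields: F_{953^1}, F_{953^2}.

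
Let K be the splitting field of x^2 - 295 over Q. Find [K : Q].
[K : Q] = 2

f(x) = x^2 - 295 factors as (x - √295)(x + √295). The splitting field is K = Q(√295). Since 295 is squarefree and > 1, it is not a perfect square, so x^2 - 295 is irreducible over Q and [Q(√295) : Q] = 2. Hence [K : Q] = 2.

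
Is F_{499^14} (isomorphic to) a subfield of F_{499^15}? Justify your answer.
No: F_{499^14} is not a subfield of F_{499^15}

F_{p^m} embeds in F_{p^n} iff m | n. Here 14 ∤ 15 (since 15 = 1·14 + 1 with remainder 1 ≠ 0), so F_{499^14} is not a subfield of F_{499^15}. Equivalently: if it were, the tower law would give 14 = [F_{499^14}:F_499] dividing [F_{499^15}:F_499] = 15, contradiction.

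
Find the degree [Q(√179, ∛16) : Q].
[Q(√179, ∛16) : Q] = 6

Let L = Q(√179, ∛16). Since Q(√179) ⊂ L and [Q(√179):Q] = 2, the tower law gives 2 | [L:Q]. Likewise Q(∛16) ⊂ L with [Q(∛16):Q] = 3 (because 16 is not a perfect cube), so 3 | [L:Q]. As gcd(2,3) = 1, [L:Q] is divisible by 6. Conversely L is generated over Q by √179 and ∛16, so [L:Q] ≤ 2·3 = 6. Therefore [Q(√179, ∛16) : Q] = 6.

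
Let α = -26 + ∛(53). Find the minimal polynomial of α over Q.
m_α(x) = x^3 + 78x^2 + 2028x + 17523

Set β = α + 26 = ∛(53), so β^3 = 53. Then (α + 26)^3 - 53 = 0, i.e. α is a root of g(x) = (x + 26)^3 - 53 = x^3 + 78x^2 + 2028x + 17523. Since g(x) = h(x + 26) where h(x) = x^3 - 53, and h is irreducible over Q (because 53 is not a perfect cube, so h has no rational root, and a monic cubic with no rational root is irreducible), g is also irreducible (irreducibility is preserved under the substitution x → x + 26). Hence m_α(x) = x^3 + 78x^2 + 2028x + 17523.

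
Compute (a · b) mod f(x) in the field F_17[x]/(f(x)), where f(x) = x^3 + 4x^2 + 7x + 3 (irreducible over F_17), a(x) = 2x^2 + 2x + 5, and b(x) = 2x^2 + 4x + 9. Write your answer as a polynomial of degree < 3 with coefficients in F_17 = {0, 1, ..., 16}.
a · b ≡ 7x^2 + 3x + 6 (mod f(x))

Multiply in F_17[x]: a(x)·b(x) = (2x^2 + 2x + 5)·(2x^2 + 4x + 9) = 4x^4 + 12x^3 + 2x^2 + 4x + 11. This has degree ≥ 3, so divide by f(x) over F_17: 4x^4 + 12x^3 + 2x^2 + 4x + 11 = (4x + 13)·(x^3 + 4x^2 + 7x + 3) + (7x^2 + 3x + 6). Hence a·b ≡ 7x^2 + 3x + 6 (mod f). (F_17[x]/(f) is a field with 17^3 = 4913 elements since f is irreducible of degree 3.)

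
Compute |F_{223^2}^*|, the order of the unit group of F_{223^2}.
|F_{223^2}^*| = 49728

F_{223^2} has 223^2 = 49729 elements; its multiplicative group consists of all nonzero elements, so |F_{223^2}^*| = 49729 - 1 = 49728. (It is cyclic since any finite subgroup of the multiplicative group of a field is cyclic.)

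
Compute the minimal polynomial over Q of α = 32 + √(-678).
m_α(x) = x^2 - 64x + 1702

From α - 32 = √(-678), squaring gives (α - 32)^2 = -678, i.e. α^2 - 64α + 1024 = -678, so α^2 - 64α + 1702 = 0. The discriminant of x^2 - 64x + 1702 is (-64)^2 - 4·(1702) = 4096 - 6808 = -2712, and 4·(-678) is not a perfect square in Q since -678 is squarefree and ≠ 1. Hence x^2 - 64x + 1702 is irreducible over Q and is the minimal polynomial of α.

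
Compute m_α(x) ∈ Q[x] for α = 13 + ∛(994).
m_α(x) = x^3 - 39x^2 + 507x - 3191

Set β = α - 13 = ∛(994), so β^3 = 994. Then (α - 13)^3 - 994 = 0, i.e. α is a root of g(x) = (x - 13)^3 - 994 = x^3 - 39x^2 + 507x - 3191. Since g(x) = h(x - 13) where h(x) = x^3 - 994, and h is irreducible over Q (because 994 is not a perfect cube, so h has no rational root, and a monic cubic with no rational root is irreducible), g is also irreducible (irreducibility is preserved under the substitution x → x - 13). Hence m_α(x) = x^3 - 39x^2 + 507x - 3191.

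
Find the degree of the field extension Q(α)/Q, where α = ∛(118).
[Q(α):Q] = 3

The minimal polynomial of α is x^3 - 118, irreducible over Q since 118 is not a perfect cube (so x^3 - 118 has no rational root). Hence [Q(α):Q] = deg(m_α) = 3.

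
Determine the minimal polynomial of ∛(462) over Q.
m_α(x) = x^3 - 462

α satisfies α^3 = 462, so x^3 - 462 annihilates α. By the rational root test, a rational root p/q (in lowest terms) of x^3 - 462 would satisfy p^3 = 462 q^3, forcing q = 1 and p^3 = 462; but 462 is not a perfect cube, contradiction. A monic cubic over Q with no rational root is irreducible (any nontrivial factorization would include a linear factor). Hence x^3 - 462 is the minimal polynomial of α, and in particular [Q(α):Q] = 3.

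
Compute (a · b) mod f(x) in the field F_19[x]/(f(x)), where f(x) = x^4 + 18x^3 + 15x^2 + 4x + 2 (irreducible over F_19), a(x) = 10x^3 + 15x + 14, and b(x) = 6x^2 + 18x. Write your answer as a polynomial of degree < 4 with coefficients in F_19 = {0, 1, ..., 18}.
a · b ≡ 10x^2 + 8x + 14 (mod f(x))

Multiply in F_19[x]: a(x)·b(x) = (10x^3 + 15x + 14)·(6x^2 + 18x) = 3x^5 + 9x^4 + 14x^3 + 12x^2 + 5x. This has degree ≥ 4, so divide by f(x) over F_19: 3x^5 + 9x^4 + 14x^3 + 12x^2 + 5x = (3x + 12)·(x^4 + 18x^3 + 15x^2 + 4x + 2) + (10x^2 + 8x + 14). Hence a·b ≡ 10x^2 + 8x + 14 (mod f). (F_19[x]/(f) is a field with 19^4 = 130321 elements since f is irreducible of degree 4.)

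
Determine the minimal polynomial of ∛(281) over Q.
m_α(x) = x^3 - 281

α satisfies α^3 = 281, so x^3 - 281 annihilates α. By the rational root test, a rational root p/q (in lowest terms) of x^3 - 281 would satisfy p^3 = 281 q^3, forcing q = 1 and p^3 = 281; but 281 is not a perfect cube, contradiction. A monic cubic over Q with no rational root is irreducible (any nontrivial factorization would include a linear factor). Hence x^3 - 281 is the minimal polynomial of α, and in particular [Q(α):Q] = 3.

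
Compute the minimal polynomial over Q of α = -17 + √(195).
m_α(x) = x^2 + 34x + 94

From α + 17 = √(195), squaring gives (α + 17)^2 = 195, i.e. α^2 + 34α + 289 = 195, so α^2 + 34α + 94 = 0. The discriminant of x^2 + 34x + 94 is (34)^2 - 4·(94) = 1156 - 376 = 780, and 4·(195) is not a perfect square in Q since 195 is squarefree and ≠ 1. Hence x^2 + 34x + 94 is irreducible over Q and is the minimal polynomial of α.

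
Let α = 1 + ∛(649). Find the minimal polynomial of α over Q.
m_α(x) = x^3 - 3x^2 + 3x - 650

Set β = α - 1 = ∛(649), so β^3 = 649. Then (α - 1)^3 - 649 = 0, i.e. α is a root of g(x) = (x - 1)^3 - 649 = x^3 - 3x^2 + 3x - 650. Since g(x) = h(x - 1) where h(x) = x^3 - 649, and h is irreducible over Q (because 649 is not a perfect cube, so h has no rational root, and a monic cubic with no rational root is irreducible), g is also irreducible (irreducibility is preserved under the substitution x → x - 1). Hence m_α(x) = x^3 - 3x^2 + 3x - 650.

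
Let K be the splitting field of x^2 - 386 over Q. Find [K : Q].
[K : Q] = 2

f(x) = x^2 - 386 factors as (x - √386)(x + √386). The splitting field is K = Q(√386). Since 386 is squarefree and > 1, it is not a perfect square, so x^2 - 386 is irreducible over Q and [Q(√386) : Q] = 2. Hence [K : Q] = 2.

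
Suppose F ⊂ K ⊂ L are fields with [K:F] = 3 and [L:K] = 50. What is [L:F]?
[L:F] = 150

The tower law says that for any tower of field extensions F ⊂ K ⊂ L with finite degrees, [L:F] = [L:K] · [K:F]. Here this gives [L:F] = 50 · 3 = 150.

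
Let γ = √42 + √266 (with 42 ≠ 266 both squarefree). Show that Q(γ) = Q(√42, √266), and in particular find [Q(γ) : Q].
[Q(γ) : Q] = 4 (equivalently, Q(γ) = Q(√42, √266))

Obviously Q(γ) ⊆ Q(√42, √266), and [Q(√42, √266):Q] = 4 (since 42, 266 are distinct squarefree integers > 1 with 11172 not a perfect square). To show equality we compute the minimal polynomial of γ. From γ = √42 + √266: γ^2 = 42 + 2√(11172) + 266 = 308 + 2√(11172), so γ^2 - 308 = 2√(11172); squaring, (γ^2 - 308)^2 = 4·11172, i.e. γ^4 - 616γ^2 + 94864 - 44688 = 0, i.e. γ^4 - 616γ^2 + 50176 = 0. So γ is a root of x^4 - 616x^2 + 50176. This polynomial is irreducible over Q: it has no rational root (each ±√42 ± √266 is irrational), and any factorization into two quadratics over Q would force √(11172) ∈ Q (pairing opposite roots) or √42, √266 ∈ Q (other pairings), all impossible. Hence [Q(γ):Q] = 4 = [Q(√42, √266):Q], so Q(γ) = Q(√42, √266).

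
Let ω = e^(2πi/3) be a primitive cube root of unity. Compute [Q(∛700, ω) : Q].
[Q(∛700, ω) : Q] = 6

[Q(∛700):Q] = 3 (min poly x^3 - 700, irreducible since 700 is not a perfect cube). [Q(ω):Q] = 2 (min poly x^2 + x + 1). Since Q(∛700) ⊂ R and ω ∉ R, we have ω ∉ Q(∛700), so x^2 + x + 1 remains irreducible over Q(∛700) and [Q(∛700, ω) : Q(∛700)] = 2. By the tower law, [Q(∛700, ω) : Q] = 3 · 2 = 6. (In fact Q(∛700, ω) is the splitting field of x^3 - 700 over Q.)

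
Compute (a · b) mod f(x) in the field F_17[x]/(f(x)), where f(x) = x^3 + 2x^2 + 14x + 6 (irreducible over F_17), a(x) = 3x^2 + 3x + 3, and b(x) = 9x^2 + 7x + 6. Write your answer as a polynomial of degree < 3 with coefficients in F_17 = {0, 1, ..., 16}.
a · b ≡ 6x^2 + 12x + 3 (mod f(x))

Multiply in F_17[x]: a(x)·b(x) = (3x^2 + 3x + 3)·(9x^2 + 7x + 6) = 10x^4 + 14x^3 + 15x^2 + 5x + 1. This has degree ≥ 3, so divide by f(x) over F_17: 10x^4 + 14x^3 + 15x^2 + 5x + 1 = (10x + 11)·(x^3 + 2x^2 + 14x + 6) + (6x^2 + 12x + 3). Hence a·b ≡ 6x^2 + 12x + 3 (mod f). (F_17[x]/(f) is a field with 17^3 = 4913 elements since f is irreducible of degree 3.)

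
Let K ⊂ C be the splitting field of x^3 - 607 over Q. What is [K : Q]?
[K : Q] = 6

The roots of x^3 - 607 are ∛607, ω∛607, ω^2∛607 where ω = e^(2πi/3) is a primitive cube root of unity, so K = Q(∛607, ω). Now [Q(∛607):Q] = 3 (since 607 is not a perfect cube, x^3 - 607 is irreducible) and [Q(ω):Q] = 2. Both 2 and 3 divide [K:Q], and [K:Q] ≤ 3·2 = 6, so [K:Q] = 6. (Equivalently: Q(∛607) ⊂ R but ω ∉ R, so [K : Q(∛607)] = 2.)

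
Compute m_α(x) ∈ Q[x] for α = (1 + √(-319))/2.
m_α(x) = x^2 - x + 80

From 2α - 1 = √(-319), squaring gives (2α - 1)^2 = -319, i.e. 4α^2 - 4α + 1 = -319, so α^2 - α + (1 + 319)/4 = 0. Since -319 ≡ 1 (mod 4), (1 + 319)/4 = 80 ∈ Z. The polynomial x^2 - x + 80 has discriminant 1 - 4·(80) = -319, which is not a perfect square in Q (d = -319 is squarefree and ≠ 1), so x^2 - x + 80 is irreducible over Q. It is the minimal polynomial of α.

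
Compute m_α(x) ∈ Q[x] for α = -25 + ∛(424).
m_α(x) = x^3 + 75x^2 + 1875x + 15201

Set β = α + 25 = ∛(424), so β^3 = 424. Then (α + 25)^3 - 424 = 0, i.e. α is a root of g(x) = (x + 25)^3 - 424 = x^3 + 75x^2 + 1875x + 15201. Since g(x) = h(x + 25) where h(x) = x^3 - 424, and h is irreducible over Q (because 424 is not a perfect cube, so h has no rational root, and a monic cubic with no rational root is irreducible), g is also irreducible (irreducibility is preserved under the substitution x → x + 25). Hence m_α(x) = x^3 + 75x^2 + 1875x + 15201.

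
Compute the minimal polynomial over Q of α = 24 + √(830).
m_α(x) = x^2 - 48x - 254

From α - 24 = √(830), squaring gives (α - 24)^2 = 830, i.e. α^2 - 48α + 576 = 830, so α^2 - 48α - 254 = 0. The discriminant of x^2 - 48x - 254 is (-48)^2 - 4·(-254) = 2304 + 1016 = 3320, and 4·(830) is not a perfect square in Q since 830 is squarefree and ≠ 1. Hence x^2 - 48x - 254 is irreducible over Q and is the minimal polynomial of α.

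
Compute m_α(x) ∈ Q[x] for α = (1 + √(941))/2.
m_α(x) = x^2 - x - 235

From 2α - 1 = √(941), squaring gives (2α - 1)^2 = 941, i.e. 4α^2 - 4α + 1 = 941, so α^2 - α + (1 - 941)/4 = 0. Since 941 ≡ 1 (mod 4), (1 - 941)/4 = -235 ∈ Z. The polynomial x^2 - x - 235 has discriminant 1 - 4·(-235) = 941, which is not a perfect square in Q (d = 941 is squarefree and ≠ 1), so x^2 - x - 235 is irreducible over Q. It is the minimal polynomial of α.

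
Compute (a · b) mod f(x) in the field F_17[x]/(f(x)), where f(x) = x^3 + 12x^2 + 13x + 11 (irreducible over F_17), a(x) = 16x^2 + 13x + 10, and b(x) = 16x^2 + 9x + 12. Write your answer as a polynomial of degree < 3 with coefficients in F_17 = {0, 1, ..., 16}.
a · b ≡ 14x^2 + 14x + 1 (mod f(x))

Multiply in F_17[x]: a(x)·b(x) = (16x^2 + 13x + 10)·(16x^2 + 9x + 12) = x^4 + 12x^3 + 10x^2 + 8x + 1. This has degree ≥ 3, so divide by f(x) over F_17: x^4 + 12x^3 + 10x^2 + 8x + 1 = (x)·(x^3 + 12x^2 + 13x + 11) + (14x^2 + 14x + 1). Hence a·b ≡ 14x^2 + 14x + 1 (mod f). (F_17[x]/(f) is a field with 17^3 = 4913 elements since f is irreducible of degree 3.)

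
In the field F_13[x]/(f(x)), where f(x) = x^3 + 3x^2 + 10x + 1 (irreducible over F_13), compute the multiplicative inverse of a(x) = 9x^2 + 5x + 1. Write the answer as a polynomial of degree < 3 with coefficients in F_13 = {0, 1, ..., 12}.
a(x)^(-1) ≡ 10x^2 + 8x + 9 (mod f(x))

Since f is irreducible over F_13, F_13[x]/(f) is a field and a(x) ≠ 0 has an inverse. Apply the extended Euclidean algorithm to f(x) and a(x) in F_13[x]: f(x) = (3x + 3)·a(x) + (5x + 11);  a(x) = (7x + 9)·(5x + 11) + (6). The last nonzero remainder is the constant 6 = gcd(f, a) in F_13. Back-substituting through the division chain expresses 6 = s(x)·a(x) + t(x)·f(x) with s(x) ≡ 8x^2 + 9x + 2 (mod f), so (8x^2 + 9x + 2)·a(x) ≡ 6 (mod f). Multiplying by 6^(-1) ≡ 11 in F_13 gives a(x)^(-1) ≡ 11·(8x^2 + 9x + 2) ≡ 10x^2 + 8x + 9 (mod f). Check: (9x^2 + 5x + 1)·(10x^2 + 8x + 9) = 12x^4 + 5x^3 + x^2 + x + 9 ≡ 1 (mod x^3 + 3x^2 + 10x + 1).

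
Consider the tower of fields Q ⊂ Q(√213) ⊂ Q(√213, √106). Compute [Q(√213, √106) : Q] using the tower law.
[Q(√213, √106) : Q] = 4

[Q(√213):Q] = 2 (min poly x^2 - 213, irreducible since 213 is squarefree > 1). For the top step, suppose √106 ∈ Q(√213), say √106 = c + d√213 with c, d ∈ Q. Squaring: 106 = c^2 + 213d^2 + 2cd√213. Since √213 ∉ Q this forces 2cd = 0. If d = 0 then √106 = c ∈ Q, contradicting 106 squarefree > 1. If c = 0 then 106 = 213d^2, so 213·106 = (213d)^2 is a perfect square in Q — but 213·106 = 22578 is not a perfect square (since 213 and 106 are distinct squarefree integers). Contradiction. Hence √106 ∉ Q(√213), so x^2 - 106 stays irreducible over Q(√213) and [Q(√213, √106) : Q(√213)] = 2. By the tower law, [Q(√213, √106) : Q] = 2 · 2 = 4.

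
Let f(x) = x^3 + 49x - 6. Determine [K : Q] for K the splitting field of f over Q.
[K : Q] = 6

By the rational root test, any rational root of the monic integer polynomial f(x) = x^3 + 49x - 6 must be an integer dividing the constant term -6, i.e. one of ±{1, 2, 3, 6}. Evaluating: f(1) = 44, f(-1) = -56, f(2) = 100, f(-2) = -112, f(3) = 168, f(-3) = -180, f(6) = 504, f(-6) = -516; none is 0, so f has no rational root and is therefore irreducible over Q (a cubic with no linear factor over a field is irreducible). For an irreducible cubic, the Galois group is A_3 or S_3 according as the discriminant disc(f) = -4a^3 - 27b^2 = -4·(49)^3 - 27·(-6)^2 = -471568 is or is not a square in Q. Here disc(f) = -471568 is not a perfect square in Q, so the Galois group of f over Q is not contained in A_3 and must be all of S_3. The splitting field has degree |S_3| = 6 over Q, so [K : Q] = 6.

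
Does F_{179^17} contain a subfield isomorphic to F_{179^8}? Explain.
No: F_{179^8} is not a subfield of F_{179^17}

F_{p^m} embeds in F_{p^n} iff m | n. Here 8 ∤ 17 (since 17 = 2·8 + 1 with remainder 1 ≠ 0), so F_{179^8} is not a subfield of F_{179^17}. Equivalently: if it were, the tower law would give 8 = [F_{179^8}:F_179] dividing [F_{179^17}:F_179] = 17, contradiction.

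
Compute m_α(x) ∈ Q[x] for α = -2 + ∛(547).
m_α(x) = x^3 + 6x^2 + 12x - 539

Set β = α + 2 = ∛(547), so β^3 = 547. Then (α + 2)^3 - 547 = 0, i.e. α is a root of g(x) = (x + 2)^3 - 547 = x^3 + 6x^2 + 12x - 539. Since g(x) = h(x + 2) where h(x) = x^3 - 547, and h is irreducible over Q (because 547 is not a perfect cube, so h has no rational root, and a monic cubic with no rational root is irreducible), g is also irreducible (irreducibility is preserved under the substitution x → x + 2). Hence m_α(x) = x^3 + 6x^2 + 12x - 539.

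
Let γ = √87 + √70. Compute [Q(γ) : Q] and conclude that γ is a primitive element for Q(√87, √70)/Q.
[Q(γ) : Q] = 4 (equivalently, Q(γ) = Q(√87, √70))

Obviously Q(γ) ⊆ Q(√87, √70), and [Q(√87, √70):Q] = 4 (since 87, 70 are distinct squarefree integers > 1 with 6090 not a perfect square). To show equality we compute the minimal polynomial of γ. From γ = √87 + √70: γ^2 = 87 + 2√(6090) + 70 = 157 + 2√(6090), so γ^2 - 157 = 2√(6090); squaring, (γ^2 - 157)^2 = 4·6090, i.e. γ^4 - 314γ^2 + 24649 - 24360 = 0, i.e. γ^4 - 314γ^2 + 289 = 0. So γ is a root of x^4 - 314x^2 + 289. This polynomial is irreducible over Q: it has no rational root (each ±√87 ± √70 is irrational), and any factorization into two quadratics over Q would force √(6090) ∈ Q (pairing opposite roots) or √87, √70 ∈ Q (other pairings), all impossible. Hence [Q(γ):Q] = 4 = [Q(√87, √70):Q], so Q(γ) = Q(√87, √70).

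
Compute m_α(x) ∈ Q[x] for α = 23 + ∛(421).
m_α(x) = x^3 - 69x^2 + 1587x - 12588

Set β = α - 23 = ∛(421), so β^3 = 421. Then (α - 23)^3 - 421 = 0, i.e. α is a root of g(x) = (x - 23)^3 - 421 = x^3 - 69x^2 + 1587x - 12588. Since g(x) = h(x - 23) where h(x) = x^3 - 421, and h is irreducible over Q (because 421 is not a perfect cube, so h has no rational root, and a monic cubic with no rational root is irreducible), g is also irreducible (irreducibility is preserved under the substitution x → x - 23). Hence m_α(x) = x^3 - 69x^2 + 1587x - 12588.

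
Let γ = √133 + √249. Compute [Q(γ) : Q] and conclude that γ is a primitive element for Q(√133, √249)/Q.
[Q(γ) : Q] = 4 (equivalently, Q(γ) = Q(√133, √249))

Obviously Q(γ) ⊆ Q(√133, √249), and [Q(√133, √249):Q] = 4 (since 133, 249 are distinct squarefree integers > 1 with 33117 not a perfect square). To show equality we compute the minimal polynomial of γ. From γ = √133 + √249: γ^2 = 133 + 2√(33117) + 249 = 382 + 2√(33117), so γ^2 - 382 = 2√(33117); squaring, (γ^2 - 382)^2 = 4·33117, i.e. γ^4 - 764γ^2 + 145924 - 132468 = 0, i.e. γ^4 - 764γ^2 + 13456 = 0. So γ is a root of x^4 - 764x^2 + 13456. This polynomial is irreducible over Q: it has no rational root (each ±√133 ± √249 is irrational), and any factorization into two quadratics over Q would force √(33117) ∈ Q (pairing opposite roots) or √133, √249 ∈ Q (other pairings), all impossible. Hence [Q(γ):Q] = 4 = [Q(√133, √249):Q], so Q(γ) = Q(√133, √249).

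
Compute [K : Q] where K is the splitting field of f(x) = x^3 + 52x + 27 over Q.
[K : Q] = 6

By the rational root test, any rational root of the monic integer polynomial f(x) = x^3 + 52x + 27 must be an integer dividing the constant term 27, i.e. one of ±{1, 3, 9, 27}. Evaluating: f(1) = 80, f(-1) = -26, f(3) = 210, f(-3) = -156, f(9) = 1224, f(-9) = -1170, f(27) = 21114, f(-27) = -21060; none is 0, so f has no rational root and is therefore irreducible over Q (a cubic with no linear factor over a field is irreducible). For an irreducible cubic, the Galois group is A_3 or S_3 according as the discriminant disc(f) = -4a^3 - 27b^2 = -4·(52)^3 - 27·(27)^2 = -582115 is or is not a square in Q. Here disc(f) = -582115 is not a perfect square in Q, so the Galois group of f over Q is not contained in A_3 and must be all of S_3. The splitting field has degree |S_3| = 6 over Q, so [K : Q] = 6.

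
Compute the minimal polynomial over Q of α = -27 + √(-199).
m_α(x) = x^2 + 54x + 928

From α + 27 = √(-199), squaring gives (α + 27)^2 = -199, i.e. α^2 + 54α + 729 = -199, so α^2 + 54α + 928 = 0. The discriminant of x^2 + 54x + 928 is (54)^2 - 4·(928) = 2916 - 3712 = -796, and 4·(-199) is not a perfect square in Q since -199 is squarefree and ≠ 1. Hence x^2 + 54x + 928 is irreducible over Q and is the minimal polynomial of α.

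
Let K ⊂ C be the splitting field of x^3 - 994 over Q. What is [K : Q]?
[K : Q] = 6

The roots of x^3 - 994 are ∛994, ω∛994, ω^2∛994 where ω = e^(2πi/3) is a primitive cube root of unity, so K = Q(∛994, ω). Now [Q(∛994):Q] = 3 (since 994 is not a perfect cube, x^3 - 994 is irreducible) and [Q(ω):Q] = 2. Both 2 and 3 divide [K:Q], and [K:Q] ≤ 3·2 = 6, so [K:Q] = 6. (Equivalently: Q(∛994) ⊂ R but ω ∉ R, so [K : Q(∛994)] = 2.)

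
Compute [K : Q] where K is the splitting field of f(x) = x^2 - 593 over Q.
[K : Q] = 2

f(x) = x^2 - 593 factors as (x - √593)(x + √593). The splitting field is K = Q(√593). Since 593 is squarefree and > 1, it is not a perfect square, so x^2 - 593 is irreducible over Q and [Q(√593) : Q] = 2. Hence [K : Q] = 2.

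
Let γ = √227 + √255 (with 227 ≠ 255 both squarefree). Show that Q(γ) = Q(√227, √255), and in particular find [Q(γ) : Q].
[Q(γ) : Q] = 4 (equivalently, Q(γ) = Q(√227, √255))

Obviously Q(γ) ⊆ Q(√227, √255), and [Q(√227, √255):Q] = 4 (since 227, 255 are distinct squarefree integers > 1 with 57885 not a perfect square). To show equality we compute the minimal polynomial of γ. From γ = √227 + √255: γ^2 = 227 + 2√(57885) + 255 = 482 + 2√(57885), so γ^2 - 482 = 2√(57885); squaring, (γ^2 - 482)^2 = 4·57885, i.e. γ^4 - 964γ^2 + 232324 - 231540 = 0, i.e. γ^4 - 964γ^2 + 784 = 0. So γ is a root of x^4 - 964x^2 + 784. This polynomial is irreducible over Q: it has no rational root (each ±√227 ± √255 is irrational), and any factorization into two quadratics over Q would force √(57885) ∈ Q (pairing opposite roots) or √227, √255 ∈ Q (other pairings), all impossible. Hence [Q(γ):Q] = 4 = [Q(√227, √255):Q], so Q(γ) = Q(√227, √255).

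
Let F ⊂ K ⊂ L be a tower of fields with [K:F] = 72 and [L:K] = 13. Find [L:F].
[L:F] = 936

The tower law says that for any tower of field extensions F ⊂ K ⊂ L with finite degrees, [L:F] = [L:K] · [K:F]. Here this gives [L:F] = 13 · 72 = 936.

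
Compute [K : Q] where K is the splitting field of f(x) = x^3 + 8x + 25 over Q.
[K : Q] = 6

By the rational root test, any rational root of the monic integer polynomial f(x) = x^3 + 8x + 25 must be an integer dividing the constant term 25, i.e. one of ±{1, 5, 25}. Evaluating: f(1) = 34, f(-1) = 16, f(5) = 190, f(-5) = -140, f(25) = 15850, f(-25) = -15800; none is 0, so f has no rational root and is therefore irreducible over Q (a cubic with no linear factor over a field is irreducible). For an irreducible cubic, the Galois group is A_3 or S_3 according as the discriminant disc(f) = -4a^3 - 27b^2 = -4·(8)^3 - 27·(25)^2 = -18923 is or is not a square in Q. Here disc(f) = -18923 is not a perfect square in Q, so the Galois group of f over Q is not contained in A_3 and must be all of S_3. The splitting field has degree |S_3| = 6 over Q, so [K : Q] = 6.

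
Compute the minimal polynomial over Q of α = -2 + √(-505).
m_α(x) = x^2 + 4x + 509

From α + 2 = √(-505), squaring gives (α + 2)^2 = -505, i.e. α^2 + 4α + 4 = -505, so α^2 + 4α + 509 = 0. The discriminant of x^2 + 4x + 509 is (4)^2 - 4·(509) = 16 - 2036 = -2020, and 4·(-505) is not a perfect square in Q since -505 is squarefree and ≠ 1. Hence x^2 + 4x + 509 is irreducible over Q and is the minimal polynomial of α.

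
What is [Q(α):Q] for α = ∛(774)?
[Q(α):Q] = 3

The minimal polynomial of α is x^3 - 774, irreducible over Q since 774 is not a perfect cube (so x^3 - 774 has no rational root). Hence [Q(α):Q] = deg(m_α) = 3.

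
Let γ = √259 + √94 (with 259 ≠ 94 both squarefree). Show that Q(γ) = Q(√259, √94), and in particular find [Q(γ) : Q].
[Q(γ) : Q] = 4 (equivalently, Q(γ) = Q(√259, √94))

Obviously Q(γ) ⊆ Q(√259, √94), and [Q(√259, √94):Q] = 4 (since 259, 94 are distinct squarefree integers > 1 with 24346 not a perfect square). To show equality we compute the minimal polynomial of γ. From γ = √259 + √94: γ^2 = 259 + 2√(24346) + 94 = 353 + 2√(24346), so γ^2 - 353 = 2√(24346); squaring, (γ^2 - 353)^2 = 4·24346, i.e. γ^4 - 706γ^2 + 124609 - 97384 = 0, i.e. γ^4 - 706γ^2 + 27225 = 0. So γ is a root of x^4 - 706x^2 + 27225. This polynomial is irreducible over Q: it has no rational root (each ±√259 ± √94 is irrational), and any factorization into two quadratics over Q would force √(24346) ∈ Q (pairing opposite roots) or √259, √94 ∈ Q (other pairings), all impossible. Hence [Q(γ):Q] = 4 = [Q(√259, √94):Q], so Q(γ) = Q(√259, √94).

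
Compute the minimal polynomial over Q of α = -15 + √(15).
m_α(x) = x^2 + 30x + 210

From α + 15 = √(15), squaring gives (α + 15)^2 = 15, i.e. α^2 + 30α + 225 = 15, so α^2 + 30α + 210 = 0. The discriminant of x^2 + 30x + 210 is (30)^2 - 4·(210) = 900 - 840 = 60, and 4·(15) is not a perfect square in Q since 15 is squarefree and ≠ 1. Hence x^2 + 30x + 210 is irreducible over Q and is the minimal polynomial of α.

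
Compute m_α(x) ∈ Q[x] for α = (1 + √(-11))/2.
m_α(x) = x^2 - x + 3

From 2α - 1 = √(-11), squaring gives (2α - 1)^2 = -11, i.e. 4α^2 - 4α + 1 = -11, so α^2 - α + (1 + 11)/4 = 0. Since -11 ≡ 1 (mod 4), (1 + 11)/4 = 3 ∈ Z. The polynomial x^2 - x + 3 has discriminant 1 - 4·(3) = -11, which is not a perfect square in Q (d = -11 is squarefree and ≠ 1), so x^2 - x + 3 is irreducible over Q. It is the minimal polynomial of α.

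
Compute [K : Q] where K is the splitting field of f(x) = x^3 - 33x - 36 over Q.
[K : Q] = 6

By the rational root test, any rational root of the monic integer polynomial f(x) = x^3 - 33x - 36 must be an integer dividing the constant term -36, i.e. one of ±{1, 2, 3, 4, 6, 9, 12, 18, 36}. Evaluating: f(1) = -68, f(-1) = -4, f(2) = -94, f(-2) = 22, f(3) = -108, f(-3) = 36, f(4) = -104, f(-4) = 32, f(6) = -18, f(-6) = -54, f(9) = 396, f(-9) = -468, f(12) = 1296, f(-12) = -1368, f(18) = 5202, f(-18) = -5274, f(36) = 45432, f(-36) = -45504; none is 0, so f has no rational root and is therefore irreducible over Q (a cubic with no linear factor over a field is irreducible). For an irreducible cubic, the Galois group is A_3 or S_3 according as the discriminant disc(f) = -4a^3 - 27b^2 = -4·(-33)^3 - 27·(-36)^2 = 108756 is or is not a square in Q. Here disc(f) = 108756 is not a perfect square in Q, so the Galois group of f over Q is not contained in A_3 and must be all of S_3. The splitting field has degree |S_3| = 6 over Q, so [K : Q] = 6.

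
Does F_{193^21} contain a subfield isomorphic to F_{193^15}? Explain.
No: F_{193^15} is not a subfield of F_{193^21}

F_{p^m} embeds in F_{p^n} iff m | n. Here 15 ∤ 21 (since 21 = 1·15 + 6 with remainder 6 ≠ 0), so F_{193^15} is not a subfield of F_{193^21}. Equivalently: if it were, the tower law would give 15 = [F_{193^15}:F_193] dividing [F_{193^21}:F_193] = 21, contradiction.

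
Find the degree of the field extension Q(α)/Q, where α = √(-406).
[Q(α):Q] = 2

[Q(α):Q] equals the degree of the minimal polynomial of α. Here α^2 = -406 and x^2 + 406 is irreducible (d = -406 is squarefree, ≠ 1, hence not a square), so deg(m_α) = 2. Thus [Q(α):Q] = 2.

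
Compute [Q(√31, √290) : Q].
[Q(√31, √290) : Q] = 4

[Q(√31):Q] = 2 (min poly x^2 - 31, irreducible since 31 is squarefree > 1). For the top step, suppose √290 ∈ Q(√31), say √290 = c + d√31 with c, d ∈ Q. Squaring: 290 = c^2 + 31d^2 + 2cd√31. Since √31 ∉ Q this forces 2cd = 0. If d = 0 then √290 = c ∈ Q, contradicting 290 squarefree > 1. If c = 0 then 290 = 31d^2, so 31·290 = (31d)^2 is a perfect square in Q — but 31·290 = 8990 is not a perfect square (since 31 and 290 are distinct squarefree integers). Contradiction. Hence √290 ∉ Q(√31), so x^2 - 290 stays irreducible over Q(√31) and [Q(√31, √290) : Q(√31)] = 2. By the tower law, [Q(√31, √290) : Q] = 2 · 2 = 4.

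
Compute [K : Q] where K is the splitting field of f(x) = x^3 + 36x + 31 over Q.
[K : Q] = 6

By the rational root test, any rational root of the monic integer polynomial f(x) = x^3 + 36x + 31 must be an integer dividing the constant term 31, i.e. one of ±{1, 31}. Evaluating: f(1) = 68, f(-1) = -6, f(31) = 30938, f(-31) = -30876; none is 0, so f has no rational root and is therefore irreducible over Q (a cubic with no linear factor over a field is irreducible). For an irreducible cubic, the Galois group is A_3 or S_3 according as the discriminant disc(f) = -4a^3 - 27b^2 = -4·(36)^3 - 27·(31)^2 = -212571 is or is not a square in Q. Here disc(f) = -212571 is not a perfect square in Q, so the Galois group of f over Q is not contained in A_3 and must be all of S_3. The splitting field has degree |S_3| = 6 over Q, so [K : Q] = 6.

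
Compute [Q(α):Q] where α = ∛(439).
[Q(α):Q] = 3

The minimal polynomial of α is x^3 - 439, irreducible over Q since 439 is not a perfect cube (so x^3 - 439 has no rational root). Hence [Q(α):Q] = deg(m_α) = 3.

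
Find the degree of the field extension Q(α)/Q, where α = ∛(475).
[Q(α):Q] = 3

The minimal polynomial of α is x^3 - 475, irreducible over Q since 475 is not a perfect cube (so x^3 - 475 has no rational root). Hence [Q(α):Q] = deg(m_α) = 3.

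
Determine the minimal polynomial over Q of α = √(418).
m_α(x) = x^2 - 418

α satisfies α^2 - 418 = 0, so x^2 - 418 annihilates α. Since d = 418 is squarefree and ≠ 1, it is not a perfect square in Q, so x^2 - 418 has no rational root and is therefore irreducible over Q (a degree-2 polynomial over a field is irreducible iff it has no root). Hence m_α(x) = x^2 - 418.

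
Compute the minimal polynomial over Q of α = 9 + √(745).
m_α(x) = x^2 - 18x - 664

From α - 9 = √(745), squaring gives (α - 9)^2 = 745, i.e. α^2 - 18α + 81 = 745, so α^2 - 18α - 664 = 0. The discriminant of x^2 - 18x - 664 is (-18)^2 - 4·(-664) = 324 + 2656 = 2980, and 4·(745) is not a perfect square in Q since 745 is squarefree and ≠ 1. Hence x^2 - 18x - 664 is irreducible over Q and is the minimal polynomial of α.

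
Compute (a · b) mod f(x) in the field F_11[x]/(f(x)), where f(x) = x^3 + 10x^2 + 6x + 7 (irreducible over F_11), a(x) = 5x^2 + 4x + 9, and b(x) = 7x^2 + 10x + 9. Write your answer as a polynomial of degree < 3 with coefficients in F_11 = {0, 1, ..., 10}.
a · b ≡ 7x^2 + 6x + 5 (mod f(x))

Multiply in F_11[x]: a(x)·b(x) = (5x^2 + 4x + 9)·(7x^2 + 10x + 9) = 2x^4 + x^3 + 5x^2 + 5x + 4. This has degree ≥ 3, so divide by f(x) over F_11: 2x^4 + x^3 + 5x^2 + 5x + 4 = (2x + 3)·(x^3 + 10x^2 + 6x + 7) + (7x^2 + 6x + 5). Hence a·b ≡ 7x^2 + 6x + 5 (mod f). (F_11[x]/(f) is a field with 11^3 = 1331 elements since f is irreducible of degree 3.)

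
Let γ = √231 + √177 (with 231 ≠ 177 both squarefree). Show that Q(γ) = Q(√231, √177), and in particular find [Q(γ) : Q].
[Q(γ) : Q] = 4 (equivalently, Q(γ) = Q(√231, √177))

Obviously Q(γ) ⊆ Q(√231, √177), and [Q(√231, √177):Q] = 4 (since 231, 177 are distinct squarefree integers > 1 with 40887 not a perfect square). To show equality we compute the minimal polynomial of γ. From γ = √231 + √177: γ^2 = 231 + 2√(40887) + 177 = 408 + 2√(40887), so γ^2 - 408 = 2√(40887); squaring, (γ^2 - 408)^2 = 4·40887, i.e. γ^4 - 816γ^2 + 166464 - 163548 = 0, i.e. γ^4 - 816γ^2 + 2916 = 0. So γ is a root of x^4 - 816x^2 + 2916. This polynomial is irreducible over Q: it has no rational root (each ±√231 ± √177 is irrational), and any factorization into two quadratics over Q would force √(40887) ∈ Q (pairing opposite roots) or √231, √177 ∈ Q (other pairings), all impossible. Hence [Q(γ):Q] = 4 = [Q(√231, √177):Q], so Q(γ) = Q(√231, √177).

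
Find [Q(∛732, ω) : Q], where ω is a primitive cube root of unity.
[Q(∛732, ω) : Q] = 6

[Q(∛732):Q] = 3 (min poly x^3 - 732, irreducible since 732 is not a perfect cube). [Q(ω):Q] = 2 (min poly x^2 + x + 1). Since Q(∛732) ⊂ R and ω ∉ R, we have ω ∉ Q(∛732), so x^2 + x + 1 remains irreducible over Q(∛732) and [Q(∛732, ω) : Q(∛732)] = 2. By the tower law, [Q(∛732, ω) : Q] = 3 · 2 = 6. (In fact Q(∛732, ω) is the splitting field of x^3 - 732 over Q.)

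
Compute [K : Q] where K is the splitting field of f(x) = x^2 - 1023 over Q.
[K : Q] = 2

f(x) = x^2 - 1023 factors as (x - √1023)(x + √1023). The splitting field is K = Q(√1023). Since 1023 is squarefree and > 1, it is not a perfect square, so x^2 - 1023 is irreducible over Q and [Q(√1023) : Q] = 2. Hence [K : Q] = 2.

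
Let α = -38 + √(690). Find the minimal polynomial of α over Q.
m_α(x) = x^2 + 76x + 754

From α + 38 = √(690), squaring gives (α + 38)^2 = 690, i.e. α^2 + 76α + 1444 = 690, so α^2 + 76α + 754 = 0. The discriminant of x^2 + 76x + 754 is (76)^2 - 4·(754) = 5776 - 3016 = 2760, and 4·(690) is not a perfect square in Q since 690 is squarefree and ≠ 1. Hence x^2 + 76x + 754 is irreducible over Q and is the minimal polynomial of α.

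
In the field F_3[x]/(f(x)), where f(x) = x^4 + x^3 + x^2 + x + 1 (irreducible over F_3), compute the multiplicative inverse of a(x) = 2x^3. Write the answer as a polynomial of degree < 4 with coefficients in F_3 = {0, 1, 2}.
a(x)^(-1) ≡ 2x^2 (mod f(x))

Since f is irreducible over F_3, F_3[x]/(f) is a field and a(x) ≠ 0 has an inverse. Apply the extended Euclidean algorithm to f(x) and a(x) in F_3[x]: f(x) = (2x + 2)·a(x) + (x^2 + x + 1);  a(x) = (2x + 1)·(x^2 + x + 1) + (2). The last nonzero remainder is the constant 2 = gcd(f, a) in F_3. Back-substituting through the division chain expresses 2 = s(x)·a(x) + t(x)·f(x) with s(x) ≡ x^2 (mod f), so (x^2)·a(x) ≡ 2 (mod f). Multiplying by 2^(-1) ≡ 2 in F_3 gives a(x)^(-1) ≡ 2·(x^2) ≡ 2x^2 (mod f). Check: (2x^3)·(2x^2) = x^5 ≡ 1 (mod x^4 + x^3 + x^2 + x + 1).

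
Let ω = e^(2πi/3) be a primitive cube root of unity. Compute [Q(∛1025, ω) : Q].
[Q(∛1025, ω) : Q] = 6

[Q(∛1025):Q] = 3 (min poly x^3 - 1025, irreducible since 1025 is not a perfect cube). [Q(ω):Q] = 2 (min poly x^2 + x + 1). Since Q(∛1025) ⊂ R and ω ∉ R, we have ω ∉ Q(∛1025), so x^2 + x + 1 remains irreducible over Q(∛1025) and [Q(∛1025, ω) : Q(∛1025)] = 2. By the tower law, [Q(∛1025, ω) : Q] = 3 · 2 = 6. (In fact Q(∛1025, ω) is the splitting field of x^3 - 1025 over Q.)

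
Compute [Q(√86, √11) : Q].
[Q(√86, √11) : Q] = 4

[Q(√86):Q] = 2 (min poly x^2 - 86, irreducible since 86 is squarefree > 1). For the top step, suppose √11 ∈ Q(√86), say √11 = c + d√86 with c, d ∈ Q. Squaring: 11 = c^2 + 86d^2 + 2cd√86. Since √86 ∉ Q this forces 2cd = 0. If d = 0 then √11 = c ∈ Q, contradicting 11 squarefree > 1. If c = 0 then 11 = 86d^2, so 86·11 = (86d)^2 is a perfect square in Q — but 86·11 = 946 is not a perfect square (since 86 and 11 are distinct squarefree integers). Contradiction. Hence √11 ∉ Q(√86), so x^2 - 11 stays irreducible over Q(√86) and [Q(√86, √11) : Q(√86)] = 2. By the tower law, [Q(√86, √11) : Q] = 2 · 2 = 4.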